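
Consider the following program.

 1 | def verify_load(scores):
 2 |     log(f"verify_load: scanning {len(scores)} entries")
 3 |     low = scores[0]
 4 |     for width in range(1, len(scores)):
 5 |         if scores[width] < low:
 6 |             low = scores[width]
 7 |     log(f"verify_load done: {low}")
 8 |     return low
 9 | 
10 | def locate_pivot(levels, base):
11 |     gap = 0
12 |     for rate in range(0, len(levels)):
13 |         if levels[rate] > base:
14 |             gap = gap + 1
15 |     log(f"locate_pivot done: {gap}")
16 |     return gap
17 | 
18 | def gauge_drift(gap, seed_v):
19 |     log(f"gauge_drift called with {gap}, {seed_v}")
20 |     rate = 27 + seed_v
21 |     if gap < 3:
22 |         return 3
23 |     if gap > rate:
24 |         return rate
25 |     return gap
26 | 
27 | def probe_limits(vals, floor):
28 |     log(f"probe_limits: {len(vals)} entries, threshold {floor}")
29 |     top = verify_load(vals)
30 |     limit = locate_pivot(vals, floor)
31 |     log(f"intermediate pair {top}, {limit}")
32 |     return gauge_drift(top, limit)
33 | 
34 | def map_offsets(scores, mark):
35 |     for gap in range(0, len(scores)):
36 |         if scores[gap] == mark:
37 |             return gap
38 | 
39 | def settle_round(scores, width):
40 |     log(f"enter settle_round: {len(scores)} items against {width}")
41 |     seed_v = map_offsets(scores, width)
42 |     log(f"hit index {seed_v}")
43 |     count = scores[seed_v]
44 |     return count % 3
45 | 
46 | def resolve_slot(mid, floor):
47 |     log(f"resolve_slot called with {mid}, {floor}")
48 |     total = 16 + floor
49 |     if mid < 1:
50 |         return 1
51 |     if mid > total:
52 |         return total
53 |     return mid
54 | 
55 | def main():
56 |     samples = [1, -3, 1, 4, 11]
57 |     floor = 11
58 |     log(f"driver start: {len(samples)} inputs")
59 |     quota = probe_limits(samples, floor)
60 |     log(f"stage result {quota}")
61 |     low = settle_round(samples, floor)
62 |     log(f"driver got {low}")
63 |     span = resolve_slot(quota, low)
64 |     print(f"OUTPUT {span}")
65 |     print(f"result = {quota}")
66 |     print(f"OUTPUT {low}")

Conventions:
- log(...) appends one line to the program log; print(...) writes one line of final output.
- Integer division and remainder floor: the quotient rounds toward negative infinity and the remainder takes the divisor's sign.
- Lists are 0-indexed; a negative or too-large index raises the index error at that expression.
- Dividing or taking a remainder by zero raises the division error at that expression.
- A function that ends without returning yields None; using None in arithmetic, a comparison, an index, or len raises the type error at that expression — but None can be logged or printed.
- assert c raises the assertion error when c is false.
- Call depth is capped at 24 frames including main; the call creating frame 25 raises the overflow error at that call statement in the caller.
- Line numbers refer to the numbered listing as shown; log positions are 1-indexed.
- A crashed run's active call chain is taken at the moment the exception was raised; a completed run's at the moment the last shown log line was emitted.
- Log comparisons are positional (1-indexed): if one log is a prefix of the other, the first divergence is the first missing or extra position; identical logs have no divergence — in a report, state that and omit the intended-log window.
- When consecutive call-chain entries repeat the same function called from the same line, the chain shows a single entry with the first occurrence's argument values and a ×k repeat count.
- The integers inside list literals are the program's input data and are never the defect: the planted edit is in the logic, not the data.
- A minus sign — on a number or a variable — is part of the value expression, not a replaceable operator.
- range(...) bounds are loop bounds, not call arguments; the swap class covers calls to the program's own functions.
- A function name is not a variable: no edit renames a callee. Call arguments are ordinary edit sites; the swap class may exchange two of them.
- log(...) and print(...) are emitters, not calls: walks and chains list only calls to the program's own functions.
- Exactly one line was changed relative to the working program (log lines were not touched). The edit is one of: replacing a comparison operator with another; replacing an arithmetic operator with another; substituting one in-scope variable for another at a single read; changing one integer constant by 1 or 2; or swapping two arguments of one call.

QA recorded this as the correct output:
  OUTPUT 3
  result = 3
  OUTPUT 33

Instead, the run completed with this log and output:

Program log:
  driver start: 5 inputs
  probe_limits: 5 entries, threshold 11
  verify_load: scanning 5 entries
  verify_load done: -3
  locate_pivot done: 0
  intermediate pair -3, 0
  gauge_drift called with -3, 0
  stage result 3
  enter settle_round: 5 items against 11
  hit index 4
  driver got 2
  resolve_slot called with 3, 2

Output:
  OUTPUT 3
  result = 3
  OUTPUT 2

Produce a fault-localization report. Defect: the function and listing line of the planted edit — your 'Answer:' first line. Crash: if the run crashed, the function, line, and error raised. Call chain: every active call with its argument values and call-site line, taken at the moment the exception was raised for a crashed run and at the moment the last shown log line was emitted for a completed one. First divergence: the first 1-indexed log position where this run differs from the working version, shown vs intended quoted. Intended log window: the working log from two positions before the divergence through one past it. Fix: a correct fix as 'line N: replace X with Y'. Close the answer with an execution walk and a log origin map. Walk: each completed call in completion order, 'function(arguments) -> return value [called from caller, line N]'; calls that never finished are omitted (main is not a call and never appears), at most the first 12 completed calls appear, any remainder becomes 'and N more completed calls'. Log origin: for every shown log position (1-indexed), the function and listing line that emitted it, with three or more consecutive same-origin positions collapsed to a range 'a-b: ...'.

Answer: the defect is in settle_round at line 44.
Key observation: Everything matches until log position 11, which reads 'driver got 2' in place of 'driver got 33'.
Call chain: main -> resolve_slot(3, 2) (called at line 63).
First divergence: position 11 — shown 'driver got 2', intended 'driver got 33'.
Intended log window:
  9: enter settle_round: 5 items against 11
  10: hit index 4
  11: driver got 33
  12: resolve_slot called with 3, 33
Execution walk:
  verify_load([1, -3, 1, 4, 11]) -> -3  [called from probe_limits, line 29]
  locate_pivot([1, -3, 1, 4, 11], 11) -> 0  [called from probe_limits, line 30]
  gauge_drift(-3, 0) -> 3  [called from probe_limits, line 32]
  probe_limits([1, -3, 1, 4, 11], 11) -> 3  [called from main, line 59]
  map_offsets([1, -3, 1, 4, 11], 11) -> 4  [called from settle_round, line 41]
  settle_round([1, -3, 1, 4, 11], 11) -> 2  [called from main, line 61]
  resolve_slot(3, 2) -> 3  [called from main, line 63]
Log origins:
  1: emitted by main (line 58)
  2: emitted by probe_limits (line 28)
  3: emitted by verify_load (line 2)
  4: emitted by verify_load (line 7)
  5: emitted by locate_pivot (line 15)
  6: emitted by probe_limits (line 31)
  7: emitted by gauge_drift (line 19)
  8: emitted by main (line 60)
  9: emitted by settle_round (line 40)
  10: emitted by settle_round (line 42)
  11: emitted by main (line 62)
  12: emitted by resolve_slot (line 47)
A correct fix: line 44: replace `%` with `*`.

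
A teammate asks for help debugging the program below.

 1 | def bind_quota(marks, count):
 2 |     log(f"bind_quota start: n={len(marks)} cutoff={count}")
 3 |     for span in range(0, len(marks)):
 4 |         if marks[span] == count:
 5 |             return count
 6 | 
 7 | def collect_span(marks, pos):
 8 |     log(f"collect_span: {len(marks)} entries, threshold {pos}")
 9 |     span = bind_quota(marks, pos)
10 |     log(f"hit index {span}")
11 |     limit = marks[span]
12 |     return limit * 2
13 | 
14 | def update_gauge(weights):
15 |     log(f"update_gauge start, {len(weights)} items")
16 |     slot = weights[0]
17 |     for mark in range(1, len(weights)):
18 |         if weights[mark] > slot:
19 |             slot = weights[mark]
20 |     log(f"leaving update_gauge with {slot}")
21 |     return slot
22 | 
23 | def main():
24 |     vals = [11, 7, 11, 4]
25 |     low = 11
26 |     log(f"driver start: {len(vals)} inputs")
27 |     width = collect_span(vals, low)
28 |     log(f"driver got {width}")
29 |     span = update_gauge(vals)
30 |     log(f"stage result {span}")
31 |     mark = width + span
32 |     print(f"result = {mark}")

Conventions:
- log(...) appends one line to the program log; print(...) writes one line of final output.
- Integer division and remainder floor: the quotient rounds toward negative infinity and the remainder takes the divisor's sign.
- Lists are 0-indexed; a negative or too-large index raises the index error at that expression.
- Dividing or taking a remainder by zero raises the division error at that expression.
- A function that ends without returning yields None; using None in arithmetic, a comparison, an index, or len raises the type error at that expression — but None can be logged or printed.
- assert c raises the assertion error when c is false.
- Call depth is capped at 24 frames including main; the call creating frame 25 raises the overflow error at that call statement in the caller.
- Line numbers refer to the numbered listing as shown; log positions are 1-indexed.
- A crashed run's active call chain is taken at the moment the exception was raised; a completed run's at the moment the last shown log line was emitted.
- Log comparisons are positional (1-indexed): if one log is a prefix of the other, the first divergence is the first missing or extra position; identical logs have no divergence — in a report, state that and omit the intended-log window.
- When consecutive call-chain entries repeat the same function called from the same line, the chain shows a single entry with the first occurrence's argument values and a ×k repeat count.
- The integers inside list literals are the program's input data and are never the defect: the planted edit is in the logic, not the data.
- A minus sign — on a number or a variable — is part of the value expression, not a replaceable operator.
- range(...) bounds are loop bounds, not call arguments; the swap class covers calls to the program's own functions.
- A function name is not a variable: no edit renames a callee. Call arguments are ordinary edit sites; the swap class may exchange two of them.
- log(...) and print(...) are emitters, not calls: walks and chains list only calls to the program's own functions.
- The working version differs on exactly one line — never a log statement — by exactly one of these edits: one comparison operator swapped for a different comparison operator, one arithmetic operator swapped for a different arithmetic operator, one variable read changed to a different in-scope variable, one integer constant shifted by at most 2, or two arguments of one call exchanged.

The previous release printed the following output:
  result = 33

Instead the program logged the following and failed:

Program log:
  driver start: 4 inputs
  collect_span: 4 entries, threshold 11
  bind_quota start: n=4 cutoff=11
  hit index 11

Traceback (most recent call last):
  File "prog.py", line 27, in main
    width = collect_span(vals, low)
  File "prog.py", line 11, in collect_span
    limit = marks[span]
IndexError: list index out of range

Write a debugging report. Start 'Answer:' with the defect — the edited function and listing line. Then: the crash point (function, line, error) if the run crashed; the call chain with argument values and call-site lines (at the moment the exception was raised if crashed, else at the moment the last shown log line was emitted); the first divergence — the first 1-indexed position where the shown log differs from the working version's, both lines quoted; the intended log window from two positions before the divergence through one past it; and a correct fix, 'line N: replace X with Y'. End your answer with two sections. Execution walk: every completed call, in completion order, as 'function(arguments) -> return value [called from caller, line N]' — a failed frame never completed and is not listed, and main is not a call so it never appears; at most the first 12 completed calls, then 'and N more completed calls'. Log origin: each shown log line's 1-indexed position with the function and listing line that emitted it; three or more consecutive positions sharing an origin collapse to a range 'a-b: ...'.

Answer: the defect is in bind_quota at line 5.
The tell: At log position 4 the runs split — shown 'hit index 11', but the working version logs 'hit index 0'.
Crash: collect_span, line 11, IndexError.
Call chain: main -> collect_span([11, 7, 11, 4], 11) (called at line 27).
First divergence: position 4 — the shown line 'hit index 11' should read 'hit index 0'.
Intended log window:
  2: collect_span: 4 entries, threshold 11
  3: bind_quota start: n=4 cutoff=11
  4: hit index 0
  5: driver got 22
Execution walk:
  bind_quota([11, 7, 11, 4], 11) -> 11  [called from collect_span, line 9]
Log origins:
  1: emitted by main (line 26)
  2: emitted by collect_span (line 8)
  3: emitted by bind_quota (line 2)
  4: emitted by collect_span (line 10)
A correct fix: line 5: replace `count` with `span`.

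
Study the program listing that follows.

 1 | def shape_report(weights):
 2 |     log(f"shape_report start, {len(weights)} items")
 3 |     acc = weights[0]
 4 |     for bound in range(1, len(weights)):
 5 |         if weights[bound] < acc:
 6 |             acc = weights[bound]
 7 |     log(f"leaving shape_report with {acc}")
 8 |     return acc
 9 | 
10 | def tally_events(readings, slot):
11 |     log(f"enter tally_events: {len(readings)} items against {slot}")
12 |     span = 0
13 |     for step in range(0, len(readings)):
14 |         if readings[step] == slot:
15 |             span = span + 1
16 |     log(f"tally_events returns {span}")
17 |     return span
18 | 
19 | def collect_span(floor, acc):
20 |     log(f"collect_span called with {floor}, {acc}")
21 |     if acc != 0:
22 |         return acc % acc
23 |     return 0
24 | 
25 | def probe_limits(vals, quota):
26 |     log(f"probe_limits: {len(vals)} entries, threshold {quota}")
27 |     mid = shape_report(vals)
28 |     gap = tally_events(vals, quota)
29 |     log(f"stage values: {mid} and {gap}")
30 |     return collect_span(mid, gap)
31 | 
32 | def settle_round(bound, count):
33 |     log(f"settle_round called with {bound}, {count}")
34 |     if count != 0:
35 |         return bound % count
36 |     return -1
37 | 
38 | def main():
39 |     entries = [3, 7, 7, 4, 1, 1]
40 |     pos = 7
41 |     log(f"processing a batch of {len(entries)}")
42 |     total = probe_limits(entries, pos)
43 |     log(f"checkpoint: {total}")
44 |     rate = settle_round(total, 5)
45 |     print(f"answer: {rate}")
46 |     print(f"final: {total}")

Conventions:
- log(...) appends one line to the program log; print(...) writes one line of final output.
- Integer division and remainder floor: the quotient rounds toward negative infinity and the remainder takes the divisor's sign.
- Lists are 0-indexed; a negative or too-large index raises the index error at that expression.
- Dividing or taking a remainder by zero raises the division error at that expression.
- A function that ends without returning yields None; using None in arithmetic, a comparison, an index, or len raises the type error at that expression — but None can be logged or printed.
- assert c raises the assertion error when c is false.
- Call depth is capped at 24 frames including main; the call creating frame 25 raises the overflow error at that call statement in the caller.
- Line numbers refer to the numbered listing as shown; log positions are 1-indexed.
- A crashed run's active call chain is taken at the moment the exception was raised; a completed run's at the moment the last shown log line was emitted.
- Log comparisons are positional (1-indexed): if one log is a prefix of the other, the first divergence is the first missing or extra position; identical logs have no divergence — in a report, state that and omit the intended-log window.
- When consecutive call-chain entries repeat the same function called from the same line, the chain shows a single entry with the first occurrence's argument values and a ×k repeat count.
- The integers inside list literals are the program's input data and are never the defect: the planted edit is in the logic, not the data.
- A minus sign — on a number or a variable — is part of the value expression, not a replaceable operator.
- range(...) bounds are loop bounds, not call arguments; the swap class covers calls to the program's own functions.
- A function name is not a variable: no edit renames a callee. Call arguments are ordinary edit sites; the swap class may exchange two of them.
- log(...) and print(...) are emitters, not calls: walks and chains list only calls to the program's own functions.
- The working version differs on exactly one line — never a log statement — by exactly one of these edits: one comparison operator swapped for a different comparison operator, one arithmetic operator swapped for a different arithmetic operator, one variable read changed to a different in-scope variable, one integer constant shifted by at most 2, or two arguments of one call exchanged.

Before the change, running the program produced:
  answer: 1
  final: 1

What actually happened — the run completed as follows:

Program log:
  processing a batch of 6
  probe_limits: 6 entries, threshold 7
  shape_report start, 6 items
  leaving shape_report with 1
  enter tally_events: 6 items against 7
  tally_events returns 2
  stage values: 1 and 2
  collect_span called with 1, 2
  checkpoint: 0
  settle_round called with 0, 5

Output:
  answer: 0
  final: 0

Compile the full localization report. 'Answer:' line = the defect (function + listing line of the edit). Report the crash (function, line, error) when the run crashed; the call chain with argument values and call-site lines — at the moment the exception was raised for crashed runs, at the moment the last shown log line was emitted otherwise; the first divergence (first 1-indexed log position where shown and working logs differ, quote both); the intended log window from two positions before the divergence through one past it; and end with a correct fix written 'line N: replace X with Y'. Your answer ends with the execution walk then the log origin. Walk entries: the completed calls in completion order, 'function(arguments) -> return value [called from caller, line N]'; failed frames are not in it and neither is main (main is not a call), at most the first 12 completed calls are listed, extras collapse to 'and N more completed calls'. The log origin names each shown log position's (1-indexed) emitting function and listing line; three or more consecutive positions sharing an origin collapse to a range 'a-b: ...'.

Answer: the defect is in collect_span at line 22.
Key fact: At log position 9 the runs split — shown 'checkpoint: 0', but the working version logs 'checkpoint: 1'.
Call chain: main -> settle_round(0, 5) (called at line 44).
First divergence: position 9; shown 'checkpoint: 0' vs intended 'checkpoint: 1'.
Intended log window:
  7: stage values: 1 and 2
  8: collect_span called with 1, 2
  9: checkpoint: 1
  10: settle_round called with 1, 5
Execution walk:
  shape_report([3, 7, 7, 4, 1, 1]) -> 1  [called from probe_limits, line 27]
  tally_events([3, 7, 7, 4, 1, 1], 7) -> 2  [called from probe_limits, line 28]
  collect_span(1, 2) -> 0  [called from probe_limits, line 30]
  probe_limits([3, 7, 7, 4, 1, 1], 7) -> 0  [called from main, line 42]
  settle_round(0, 5) -> 0  [called from main, line 44]
Log origin:
  1 — main, line 41
  2 — probe_limits, line 26
  3 — shape_report, line 2
  4 — shape_report, line 7
  5 — tally_events, line 11
  6 — tally_events, line 16
  7 — probe_limits, line 29
  8 — collect_span, line 20
  9 — main, line 43
  10 — settle_round, line 33
A correct fix: line 22: replace `acc % acc` with `floor % acc`.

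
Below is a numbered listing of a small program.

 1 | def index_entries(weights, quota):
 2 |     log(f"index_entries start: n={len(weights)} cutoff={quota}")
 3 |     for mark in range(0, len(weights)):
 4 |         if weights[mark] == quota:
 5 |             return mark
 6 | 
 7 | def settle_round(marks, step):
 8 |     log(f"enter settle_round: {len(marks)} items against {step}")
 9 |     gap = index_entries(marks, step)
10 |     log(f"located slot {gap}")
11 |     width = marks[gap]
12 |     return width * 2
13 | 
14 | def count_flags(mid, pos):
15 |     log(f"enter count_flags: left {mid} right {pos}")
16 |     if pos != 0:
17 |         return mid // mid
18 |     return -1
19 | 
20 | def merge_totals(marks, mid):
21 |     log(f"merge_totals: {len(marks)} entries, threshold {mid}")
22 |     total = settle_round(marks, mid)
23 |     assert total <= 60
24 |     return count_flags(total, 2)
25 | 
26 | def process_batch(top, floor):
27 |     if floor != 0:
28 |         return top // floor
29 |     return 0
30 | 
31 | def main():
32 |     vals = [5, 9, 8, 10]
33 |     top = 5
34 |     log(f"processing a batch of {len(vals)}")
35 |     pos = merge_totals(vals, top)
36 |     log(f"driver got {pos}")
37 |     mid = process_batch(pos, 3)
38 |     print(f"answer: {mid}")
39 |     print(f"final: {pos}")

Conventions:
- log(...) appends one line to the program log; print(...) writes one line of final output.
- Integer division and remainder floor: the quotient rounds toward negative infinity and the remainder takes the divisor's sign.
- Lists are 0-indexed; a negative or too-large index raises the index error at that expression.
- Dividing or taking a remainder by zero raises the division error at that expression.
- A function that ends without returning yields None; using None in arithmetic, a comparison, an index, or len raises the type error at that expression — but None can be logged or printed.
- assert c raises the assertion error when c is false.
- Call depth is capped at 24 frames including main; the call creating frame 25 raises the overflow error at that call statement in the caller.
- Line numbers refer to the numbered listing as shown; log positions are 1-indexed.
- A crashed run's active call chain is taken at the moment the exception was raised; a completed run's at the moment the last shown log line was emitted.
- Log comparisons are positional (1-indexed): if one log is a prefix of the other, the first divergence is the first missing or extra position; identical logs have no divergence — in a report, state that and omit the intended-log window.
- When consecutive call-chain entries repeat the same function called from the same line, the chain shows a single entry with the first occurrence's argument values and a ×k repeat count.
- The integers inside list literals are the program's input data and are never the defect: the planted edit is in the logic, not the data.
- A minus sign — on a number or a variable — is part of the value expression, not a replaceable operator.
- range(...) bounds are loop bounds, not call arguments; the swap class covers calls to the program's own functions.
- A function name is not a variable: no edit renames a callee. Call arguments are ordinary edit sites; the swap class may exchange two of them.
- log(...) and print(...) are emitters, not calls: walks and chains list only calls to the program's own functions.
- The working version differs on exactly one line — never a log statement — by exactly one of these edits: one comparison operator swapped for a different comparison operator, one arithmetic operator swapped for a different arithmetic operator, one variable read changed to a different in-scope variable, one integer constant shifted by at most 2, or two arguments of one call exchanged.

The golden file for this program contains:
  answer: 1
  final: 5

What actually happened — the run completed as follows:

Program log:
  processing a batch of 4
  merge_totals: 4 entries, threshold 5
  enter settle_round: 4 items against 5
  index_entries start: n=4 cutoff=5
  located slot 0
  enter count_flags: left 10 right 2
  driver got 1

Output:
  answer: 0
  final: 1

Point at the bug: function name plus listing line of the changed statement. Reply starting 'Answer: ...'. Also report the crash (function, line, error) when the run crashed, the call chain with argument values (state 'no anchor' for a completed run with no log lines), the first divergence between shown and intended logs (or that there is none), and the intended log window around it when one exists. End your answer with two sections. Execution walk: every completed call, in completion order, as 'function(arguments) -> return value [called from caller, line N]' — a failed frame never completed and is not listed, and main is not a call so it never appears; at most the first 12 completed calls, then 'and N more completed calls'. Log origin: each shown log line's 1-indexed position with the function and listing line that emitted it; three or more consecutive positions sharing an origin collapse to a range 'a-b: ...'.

Answer: the defect is in count_flags at line 17.
Key observation: Log line 7 is where behavior first shows: 'driver got 1' appears instead of 'driver got 5'.
Call chain: main.
First divergence: position 7 — the shown line 'driver got 1' should read 'driver got 5'.
Intended log window:
  5: located slot 0
  6: enter count_flags: left 10 right 2
  7: driver got 5
Execution walk:
  index_entries([5, 9, 8, 10], 5) -> 0  [called from settle_round, line 9]
  settle_round([5, 9, 8, 10], 5) -> 10  [called from merge_totals, line 22]
  count_flags(10, 2) -> 1  [called from merge_totals, line 24]
  merge_totals([5, 9, 8, 10], 5) -> 1  [called from main, line 35]
  process_batch(1, 3) -> 0  [called from main, line 37]
Origin of each log line:
  1 — main, line 34
  2 — merge_totals, line 21
  3 — settle_round, line 8
  4 — index_entries, line 2
  5 — settle_round, line 10
  6 — count_flags, line 15
  7 — main, line 36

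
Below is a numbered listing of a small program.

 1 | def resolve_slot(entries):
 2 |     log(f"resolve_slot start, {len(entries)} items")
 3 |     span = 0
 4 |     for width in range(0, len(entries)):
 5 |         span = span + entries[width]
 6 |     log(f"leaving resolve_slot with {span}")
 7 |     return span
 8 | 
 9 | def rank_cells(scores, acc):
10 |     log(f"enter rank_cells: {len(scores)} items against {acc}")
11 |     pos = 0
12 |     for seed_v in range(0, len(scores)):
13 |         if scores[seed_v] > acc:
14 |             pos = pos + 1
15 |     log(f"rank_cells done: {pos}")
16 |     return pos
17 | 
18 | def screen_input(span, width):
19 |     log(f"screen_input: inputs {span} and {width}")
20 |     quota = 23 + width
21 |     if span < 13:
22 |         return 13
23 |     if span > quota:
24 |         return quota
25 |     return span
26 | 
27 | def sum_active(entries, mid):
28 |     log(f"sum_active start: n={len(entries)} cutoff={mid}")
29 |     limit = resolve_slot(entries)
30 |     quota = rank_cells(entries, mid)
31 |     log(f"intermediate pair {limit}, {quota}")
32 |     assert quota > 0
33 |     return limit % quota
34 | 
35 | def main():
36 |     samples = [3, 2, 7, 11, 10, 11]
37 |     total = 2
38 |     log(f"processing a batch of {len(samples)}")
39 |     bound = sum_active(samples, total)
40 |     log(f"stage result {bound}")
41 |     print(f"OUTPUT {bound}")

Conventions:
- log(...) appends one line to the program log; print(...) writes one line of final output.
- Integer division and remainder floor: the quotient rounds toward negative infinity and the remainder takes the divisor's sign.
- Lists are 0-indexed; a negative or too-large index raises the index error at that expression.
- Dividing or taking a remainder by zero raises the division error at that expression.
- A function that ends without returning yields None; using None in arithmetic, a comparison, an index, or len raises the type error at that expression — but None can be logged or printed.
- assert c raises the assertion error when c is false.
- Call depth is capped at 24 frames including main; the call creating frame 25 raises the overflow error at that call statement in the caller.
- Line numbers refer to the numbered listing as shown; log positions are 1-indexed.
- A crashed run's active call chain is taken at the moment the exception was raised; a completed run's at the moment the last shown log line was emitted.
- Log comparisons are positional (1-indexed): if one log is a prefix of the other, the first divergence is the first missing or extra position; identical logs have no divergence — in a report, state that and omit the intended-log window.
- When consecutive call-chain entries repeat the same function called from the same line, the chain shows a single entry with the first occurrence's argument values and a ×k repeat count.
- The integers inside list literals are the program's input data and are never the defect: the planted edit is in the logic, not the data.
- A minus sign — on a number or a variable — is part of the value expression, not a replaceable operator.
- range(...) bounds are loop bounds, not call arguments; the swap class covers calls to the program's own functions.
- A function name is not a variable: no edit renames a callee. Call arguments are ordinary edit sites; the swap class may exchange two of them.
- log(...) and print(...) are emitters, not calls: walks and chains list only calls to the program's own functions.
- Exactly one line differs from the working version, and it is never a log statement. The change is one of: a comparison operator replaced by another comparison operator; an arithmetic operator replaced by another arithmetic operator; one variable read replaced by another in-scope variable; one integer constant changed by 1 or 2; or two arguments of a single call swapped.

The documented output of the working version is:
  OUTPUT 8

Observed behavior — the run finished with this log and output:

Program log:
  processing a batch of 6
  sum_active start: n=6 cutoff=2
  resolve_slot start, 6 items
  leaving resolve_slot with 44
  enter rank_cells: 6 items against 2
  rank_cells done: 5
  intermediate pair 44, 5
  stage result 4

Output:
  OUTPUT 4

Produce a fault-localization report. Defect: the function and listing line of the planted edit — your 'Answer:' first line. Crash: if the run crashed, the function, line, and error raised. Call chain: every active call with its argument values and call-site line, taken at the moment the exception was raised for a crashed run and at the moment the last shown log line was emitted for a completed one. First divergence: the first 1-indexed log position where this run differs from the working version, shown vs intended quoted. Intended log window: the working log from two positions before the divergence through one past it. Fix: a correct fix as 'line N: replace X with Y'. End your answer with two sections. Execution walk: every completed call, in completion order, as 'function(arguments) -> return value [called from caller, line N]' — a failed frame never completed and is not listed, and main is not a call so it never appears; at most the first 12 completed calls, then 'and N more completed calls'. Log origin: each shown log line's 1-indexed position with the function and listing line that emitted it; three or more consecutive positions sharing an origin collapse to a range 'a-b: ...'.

Answer: the defect is in sum_active at line 33.
The tell: Everything matches until log position 8, which reads 'stage result 4' in place of 'stage result 8'.
Call chain: main.
First divergence: position 8; shown 'stage result 4' vs intended 'stage result 8'.
Intended log window:
  6: rank_cells done: 5
  7: intermediate pair 44, 5
  8: stage result 8
Execution walk:
  resolve_slot([3, 2, 7, 11, 10, 11]) -> 44  [called from sum_active, line 29]
  rank_cells([3, 2, 7, 11, 10, 11], 2) -> 5  [called from sum_active, line 30]
  sum_active([3, 2, 7, 11, 10, 11], 2) -> 4  [called from main, line 39]
Log origins:
  1: logged in main at line 38
  2: logged in sum_active at line 28
  3: logged in resolve_slot at line 2
  4: logged in resolve_slot at line 6
  5: logged in rank_cells at line 10
  6: logged in rank_cells at line 15
  7: logged in sum_active at line 31
  8: logged in main at line 40
A correct fix: line 33: replace `%` with `//`.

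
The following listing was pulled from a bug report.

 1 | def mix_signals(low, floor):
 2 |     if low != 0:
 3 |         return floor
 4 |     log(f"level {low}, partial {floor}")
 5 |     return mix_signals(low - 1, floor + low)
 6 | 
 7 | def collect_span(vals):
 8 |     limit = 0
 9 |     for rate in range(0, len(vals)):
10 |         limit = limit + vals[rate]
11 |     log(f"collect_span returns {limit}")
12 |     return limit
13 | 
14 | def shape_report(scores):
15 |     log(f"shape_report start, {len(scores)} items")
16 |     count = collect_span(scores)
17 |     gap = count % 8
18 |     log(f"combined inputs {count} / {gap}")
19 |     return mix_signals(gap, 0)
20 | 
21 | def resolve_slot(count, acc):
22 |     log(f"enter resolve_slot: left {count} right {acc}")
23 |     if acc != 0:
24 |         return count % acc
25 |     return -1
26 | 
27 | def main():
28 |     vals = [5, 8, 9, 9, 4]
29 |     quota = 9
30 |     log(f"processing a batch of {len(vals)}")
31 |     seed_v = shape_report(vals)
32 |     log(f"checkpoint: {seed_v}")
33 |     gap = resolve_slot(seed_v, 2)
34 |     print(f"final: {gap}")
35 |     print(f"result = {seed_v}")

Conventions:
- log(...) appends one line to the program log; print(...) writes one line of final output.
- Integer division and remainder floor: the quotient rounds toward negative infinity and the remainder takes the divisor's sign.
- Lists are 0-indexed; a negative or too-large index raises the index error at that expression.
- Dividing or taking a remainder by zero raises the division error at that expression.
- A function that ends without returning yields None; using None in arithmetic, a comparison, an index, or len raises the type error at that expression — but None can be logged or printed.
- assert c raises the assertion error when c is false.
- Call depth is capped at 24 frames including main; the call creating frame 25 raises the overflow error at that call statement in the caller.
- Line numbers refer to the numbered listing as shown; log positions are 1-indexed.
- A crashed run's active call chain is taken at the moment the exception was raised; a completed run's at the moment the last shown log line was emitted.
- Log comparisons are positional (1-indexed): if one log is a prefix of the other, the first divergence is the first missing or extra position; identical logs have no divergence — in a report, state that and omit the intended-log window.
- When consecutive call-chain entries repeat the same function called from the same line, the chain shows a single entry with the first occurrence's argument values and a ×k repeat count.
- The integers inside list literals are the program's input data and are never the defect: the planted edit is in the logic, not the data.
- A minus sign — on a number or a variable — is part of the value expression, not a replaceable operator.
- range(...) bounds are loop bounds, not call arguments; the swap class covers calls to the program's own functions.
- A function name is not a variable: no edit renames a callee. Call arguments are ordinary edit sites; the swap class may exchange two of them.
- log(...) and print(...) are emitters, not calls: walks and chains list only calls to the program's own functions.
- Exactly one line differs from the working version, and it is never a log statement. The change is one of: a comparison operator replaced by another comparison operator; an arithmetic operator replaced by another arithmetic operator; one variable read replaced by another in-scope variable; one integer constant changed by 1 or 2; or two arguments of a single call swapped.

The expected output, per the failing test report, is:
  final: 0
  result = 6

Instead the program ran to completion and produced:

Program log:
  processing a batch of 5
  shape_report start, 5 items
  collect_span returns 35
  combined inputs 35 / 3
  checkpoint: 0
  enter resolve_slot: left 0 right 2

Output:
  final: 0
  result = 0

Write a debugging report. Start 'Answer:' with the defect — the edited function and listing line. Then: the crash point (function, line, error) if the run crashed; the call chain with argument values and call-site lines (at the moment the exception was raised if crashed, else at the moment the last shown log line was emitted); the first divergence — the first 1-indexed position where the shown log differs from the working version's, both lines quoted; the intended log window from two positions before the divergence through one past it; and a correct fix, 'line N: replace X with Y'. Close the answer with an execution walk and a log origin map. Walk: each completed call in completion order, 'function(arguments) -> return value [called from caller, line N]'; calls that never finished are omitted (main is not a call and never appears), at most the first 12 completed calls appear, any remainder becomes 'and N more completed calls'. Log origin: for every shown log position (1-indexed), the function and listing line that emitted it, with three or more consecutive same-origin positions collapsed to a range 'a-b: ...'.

Answer: the defect is in mix_signals at line 2.
Key observation: The log first diverges at position 5: the faulty run prints 'checkpoint: 0' where the working version prints 'level 3, partial 0'.
Call chain: main -> resolve_slot(0, 2) (called at line 33).
First divergence: position 5 — shown 'checkpoint: 0', intended 'level 3, partial 0'.
Intended log window:
  3: collect_span returns 35
  4: combined inputs 35 / 3
  5: level 3, partial 0
  6: level 2, partial 3
Execution walk:
  collect_span([5, 8, 9, 9, 4]) -> 35  [called from shape_report, line 16]
  mix_signals(3, 0) -> 0  [called from shape_report, line 19]
  shape_report([5, 8, 9, 9, 4]) -> 0  [called from main, line 31]
  resolve_slot(0, 2) -> 0  [called from main, line 33]
Log origins:
  1: from main, line 30
  2: from shape_report, line 15
  3: from collect_span, line 11
  4: from shape_report, line 18
  5: from main, line 32
  6: from resolve_slot, line 22
A correct fix: line 2: replace `!=` with `<=`.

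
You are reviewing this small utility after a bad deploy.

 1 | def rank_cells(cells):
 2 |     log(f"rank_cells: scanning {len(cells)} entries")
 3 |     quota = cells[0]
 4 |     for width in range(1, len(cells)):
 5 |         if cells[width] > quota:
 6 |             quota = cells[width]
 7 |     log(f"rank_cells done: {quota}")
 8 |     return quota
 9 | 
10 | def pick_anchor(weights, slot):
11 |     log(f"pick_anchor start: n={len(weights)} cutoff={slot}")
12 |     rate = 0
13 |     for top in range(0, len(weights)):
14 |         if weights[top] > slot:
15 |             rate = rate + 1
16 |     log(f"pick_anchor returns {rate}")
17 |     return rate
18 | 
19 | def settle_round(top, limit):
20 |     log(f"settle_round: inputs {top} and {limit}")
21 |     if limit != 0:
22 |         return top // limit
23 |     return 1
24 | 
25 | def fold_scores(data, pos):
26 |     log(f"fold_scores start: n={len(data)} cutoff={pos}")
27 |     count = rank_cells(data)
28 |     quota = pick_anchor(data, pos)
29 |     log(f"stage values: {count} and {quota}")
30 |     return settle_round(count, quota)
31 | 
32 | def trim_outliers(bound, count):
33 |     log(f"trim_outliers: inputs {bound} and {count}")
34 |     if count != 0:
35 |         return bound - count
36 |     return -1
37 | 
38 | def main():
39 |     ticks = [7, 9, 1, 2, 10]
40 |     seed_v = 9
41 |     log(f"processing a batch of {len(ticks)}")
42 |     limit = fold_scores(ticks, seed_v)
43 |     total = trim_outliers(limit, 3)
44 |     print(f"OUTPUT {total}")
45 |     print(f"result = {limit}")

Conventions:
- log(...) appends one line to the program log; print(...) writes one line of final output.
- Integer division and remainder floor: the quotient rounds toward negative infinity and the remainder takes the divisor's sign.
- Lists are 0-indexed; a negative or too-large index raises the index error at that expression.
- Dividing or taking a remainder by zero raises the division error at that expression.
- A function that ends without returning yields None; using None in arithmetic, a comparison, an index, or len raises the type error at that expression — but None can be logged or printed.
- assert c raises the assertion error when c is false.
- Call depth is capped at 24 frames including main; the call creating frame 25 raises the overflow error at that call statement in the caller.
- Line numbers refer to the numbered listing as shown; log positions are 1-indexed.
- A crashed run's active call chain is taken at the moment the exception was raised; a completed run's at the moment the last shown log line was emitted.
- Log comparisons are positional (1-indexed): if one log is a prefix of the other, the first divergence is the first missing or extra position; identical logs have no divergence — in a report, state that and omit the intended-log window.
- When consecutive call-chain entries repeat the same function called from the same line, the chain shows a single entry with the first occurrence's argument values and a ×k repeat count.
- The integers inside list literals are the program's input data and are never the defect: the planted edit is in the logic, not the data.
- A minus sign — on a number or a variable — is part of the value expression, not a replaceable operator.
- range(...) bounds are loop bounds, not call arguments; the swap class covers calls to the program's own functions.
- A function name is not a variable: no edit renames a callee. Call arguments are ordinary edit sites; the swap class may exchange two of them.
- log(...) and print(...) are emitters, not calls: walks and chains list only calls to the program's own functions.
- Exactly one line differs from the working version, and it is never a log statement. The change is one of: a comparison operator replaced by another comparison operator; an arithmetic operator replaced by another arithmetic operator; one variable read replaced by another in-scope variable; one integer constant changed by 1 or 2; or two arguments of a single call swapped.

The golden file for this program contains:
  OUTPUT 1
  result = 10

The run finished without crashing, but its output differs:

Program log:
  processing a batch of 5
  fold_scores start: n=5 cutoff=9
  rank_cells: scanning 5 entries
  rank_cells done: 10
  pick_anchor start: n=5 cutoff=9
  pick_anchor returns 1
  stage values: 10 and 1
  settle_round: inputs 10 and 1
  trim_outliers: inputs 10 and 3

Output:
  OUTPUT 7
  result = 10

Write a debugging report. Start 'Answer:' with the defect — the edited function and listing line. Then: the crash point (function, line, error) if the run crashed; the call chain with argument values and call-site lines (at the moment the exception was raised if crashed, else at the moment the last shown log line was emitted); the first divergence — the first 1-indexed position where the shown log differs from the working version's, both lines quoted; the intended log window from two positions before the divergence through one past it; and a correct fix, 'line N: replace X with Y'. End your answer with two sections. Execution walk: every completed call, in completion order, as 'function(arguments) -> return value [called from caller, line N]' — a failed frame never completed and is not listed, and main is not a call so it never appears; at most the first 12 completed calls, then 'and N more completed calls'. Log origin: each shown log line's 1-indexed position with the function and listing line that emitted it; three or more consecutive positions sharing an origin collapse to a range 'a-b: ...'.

Answer: the defect is in trim_outliers at line 35.
Core observation: Nothing in the log betrays the bug — only the output does.
Call chain: main -> trim_outliers(10, 3) (called at line 43).
First divergence: none (the log streams are identical).
Execution walk:
  rank_cells([7, 9, 1, 2, 10]) -> 10  [called from fold_scores, line 27]
  pick_anchor([7, 9, 1, 2, 10], 9) -> 1  [called from fold_scores, line 28]
  settle_round(10, 1) -> 10  [called from fold_scores, line 30]
  fold_scores([7, 9, 1, 2, 10], 9) -> 10  [called from main, line 42]
  trim_outliers(10, 3) -> 7  [called from main, line 43]
Origin of each log line:
  1: logged in main at line 41
  2: logged in fold_scores at line 26
  3: logged in rank_cells at line 2
  4: logged in rank_cells at line 7
  5: logged in pick_anchor at line 11
  6: logged in pick_anchor at line 16
  7: logged in fold_scores at line 29
  8: logged in settle_round at line 20
  9: logged in trim_outliers at line 33
A correct fix: line 35: replace `-` with `%`.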